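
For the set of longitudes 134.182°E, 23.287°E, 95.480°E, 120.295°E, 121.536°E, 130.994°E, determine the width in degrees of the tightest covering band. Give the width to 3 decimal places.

Sort the longitudes: +23.287°, +95.480°, +120.295°, +121.536°, +130.994°, +134.182°.
Eastward gaps between consecutive values (wrapping around): 72.193°, 24.815°, 1.241°, 9.458°, 3.188°, 249.105°.
Largest gap = 249.105° ⇒ minimal covering band is its complement: 360° − 249.105° = 110.895°.
Band runs from +23.287° eastward to +134.182°.

110.895°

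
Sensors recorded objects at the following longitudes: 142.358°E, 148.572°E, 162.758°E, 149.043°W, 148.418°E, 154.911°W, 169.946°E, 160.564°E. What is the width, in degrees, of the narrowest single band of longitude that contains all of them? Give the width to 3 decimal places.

68.599°

Sort the longitudes: -154.911°, -149.043°, +142.358°, +148.418°, +148.572°, +160.564°, +162.758°, +169.946°.
Eastward gaps between consecutive values (wrapping around): 5.868°, 291.401°, 6.060°, 0.154°, 11.992°, 2.194°, 7.188°, 35.143°.
Largest gap = 291.401° ⇒ minimal covering band is its complement: 360° − 291.401° = 68.599°.
Band runs from +142.358° eastward to -149.043°, crossing the antimeridian.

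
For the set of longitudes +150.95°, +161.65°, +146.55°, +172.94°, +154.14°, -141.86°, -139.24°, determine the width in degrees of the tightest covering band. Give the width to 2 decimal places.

74.21°

Sort the longitudes: -141.86°, -139.24°, +146.55°, +150.95°, +154.14°, +161.65°, +172.94°.
Eastward gaps between consecutive values (wrapping around): 2.62°, 285.79°, 4.40°, 3.19°, 7.51°, 11.29°, 45.20°.
Largest gap = 285.79° ⇒ minimal covering band is its complement: 360° − 285.79° = 74.21°.
Band runs from +146.55° eastward to -139.24°, crossing the antimeridian.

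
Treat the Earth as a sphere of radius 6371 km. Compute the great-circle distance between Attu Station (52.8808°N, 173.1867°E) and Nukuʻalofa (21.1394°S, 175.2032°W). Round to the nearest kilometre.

Δλ = -175.2032 − 173.1867 = -348.3899°; wrapped into (−180°, 180°]: 11.6101°.
Δφ = -21.1394 − 52.8808 = -74.0202°.
a = sin²(Δφ/2) + cos φ₁ · cos φ₂ · sin²(Δλ/2) = 0.368109.
c = 2·atan2(√a, √(1−a)) = 1.30386 rad → d = 6371·c ≈ 8306.86 km.

8307 km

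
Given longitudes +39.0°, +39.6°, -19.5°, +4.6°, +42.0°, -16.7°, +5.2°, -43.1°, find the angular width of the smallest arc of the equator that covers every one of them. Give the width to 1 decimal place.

85.1°

Sort the longitudes: -43.1°, -19.5°, -16.7°, +4.6°, +5.2°, +39.0°, +39.6°, +42.0°.
Eastward gaps between consecutive values (wrapping around): 23.6°, 2.8°, 21.3°, 0.6°, 33.8°, 0.6°, 2.4°, 274.9°.
Largest gap = 274.9° ⇒ minimal covering band is its complement: 360° − 274.9° = 85.1°.
Band runs from -43.1° eastward to +42.0°.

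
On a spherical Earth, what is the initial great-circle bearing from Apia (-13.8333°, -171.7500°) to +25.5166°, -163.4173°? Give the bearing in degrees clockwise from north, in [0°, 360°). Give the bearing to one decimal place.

Δλ = -163.4173 − -171.7500 = 8.3327°.
θ = atan2( sin Δλ · cos φ₂ , cos φ₁ · sin φ₂ − sin φ₁ · cos φ₂ · cos Δλ )
  = atan2(0.13079, 0.63178) = 11.696° → normalised to [0°, 360°): 11.696°.

11.7°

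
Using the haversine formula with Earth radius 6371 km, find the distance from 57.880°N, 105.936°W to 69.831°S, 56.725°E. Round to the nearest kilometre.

18450 km

Δλ = 56.725 − -105.936 = 162.661°.
Δφ = -69.831 − 57.880 = -127.711°.
a = sin²(Δφ/2) + cos φ₁ · cos φ₂ · sin²(Δλ/2) = 0.984997.
c = 2·atan2(√a, √(1−a)) = 2.89600 rad → d = 6371·c ≈ 18450.45 km.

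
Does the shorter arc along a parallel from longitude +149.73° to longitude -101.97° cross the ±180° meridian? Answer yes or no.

Yes

Naïve |-101.97 − 149.73| = 251.7° > 180°, so the shorter arc goes the other way round — across 180°.
Signed shortest Δλ = ((-101.97 − 149.73 + 180) mod 360) − 180 = 108.3°.
Going east by 108.3° from +149.73° passes through 180° before reaching -101.97°.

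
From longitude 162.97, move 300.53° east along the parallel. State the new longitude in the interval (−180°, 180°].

+103.50°

Start at +162.97°; shift +300.53° → +463.50°.
+463.50° lies outside (−180°, 180°]; subtract 360° → +103.50°.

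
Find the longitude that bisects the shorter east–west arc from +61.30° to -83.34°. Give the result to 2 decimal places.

Signed shortest Δλ from +61.30° to -83.34° is -144.64°.
Midpoint longitude = +61.30° + (-144.64°)/2 = +61.30° − 72.32° = -11.02°.

-11.02°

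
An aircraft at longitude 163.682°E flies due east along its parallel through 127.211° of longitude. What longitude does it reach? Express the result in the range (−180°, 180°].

69.107°W

Start at +163.682°; shift +127.211° → +290.893°.
+290.893° lies outside (−180°, 180°]; subtract 360° → -69.107°.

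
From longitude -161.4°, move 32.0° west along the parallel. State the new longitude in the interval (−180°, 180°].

Start at -161.4°; shift −32.0° → -193.4°.
-193.4° lies outside (−180°, 180°]; add 360° → +166.6°.

+166.6°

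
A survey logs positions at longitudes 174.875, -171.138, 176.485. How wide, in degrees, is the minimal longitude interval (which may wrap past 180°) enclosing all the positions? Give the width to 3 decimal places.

Sort the longitudes: -171.138°, +174.875°, +176.485°.
Eastward gaps between consecutive values (wrapping around): 346.013°, 1.610°, 12.377°.
Largest gap = 346.013° ⇒ minimal covering band is its complement: 360° − 346.013° = 13.987°.
Band runs from +174.875° eastward to -171.138°, crossing the antimeridian.

13.987°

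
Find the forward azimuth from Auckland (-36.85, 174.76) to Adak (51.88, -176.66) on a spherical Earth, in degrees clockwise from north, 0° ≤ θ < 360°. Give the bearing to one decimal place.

5.3°

Δλ = -176.66 − 174.76 = -351.42°; wrapped into (−180°, 180°]: 8.58°.
θ = atan2( sin Δλ · cos φ₂ , cos φ₁ · sin φ₂ − sin φ₁ · cos φ₂ · cos Δλ )
  = atan2(0.09210, 0.99561) = 5.285° → normalised to [0°, 360°): 5.285°.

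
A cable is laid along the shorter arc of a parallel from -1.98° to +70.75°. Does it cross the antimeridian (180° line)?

No

Signed shortest Δλ = ((70.75 − -1.98 + 180) mod 360) − 180 = 72.73°.
Going east by 72.73° from -1.98° reaches +70.75° without touching 180°.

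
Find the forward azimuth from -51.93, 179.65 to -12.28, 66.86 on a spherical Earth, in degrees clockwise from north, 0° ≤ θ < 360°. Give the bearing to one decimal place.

244.5°

Δλ = 66.86 − 179.65 = -112.79°.
θ = atan2( sin Δλ · cos φ₂ , cos φ₁ · sin φ₂ − sin φ₁ · cos φ₂ · cos Δλ )
  = atan2(-0.90084, -0.42912) = -115.471° → normalised to [0°, 360°): 244.529°.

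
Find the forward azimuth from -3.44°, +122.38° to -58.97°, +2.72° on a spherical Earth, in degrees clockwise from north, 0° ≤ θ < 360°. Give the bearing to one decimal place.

207.2°

Δλ = 2.72 − 122.38 = -119.66°.
θ = atan2( sin Δλ · cos φ₂ , cos φ₁ · sin φ₂ − sin φ₁ · cos φ₂ · cos Δλ )
  = atan2(-0.44795, -0.87066) = -152.775° → normalised to [0°, 360°): 207.225°.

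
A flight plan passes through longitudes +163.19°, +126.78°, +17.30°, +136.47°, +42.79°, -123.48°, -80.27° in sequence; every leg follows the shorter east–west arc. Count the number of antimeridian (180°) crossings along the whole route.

Leg 1: +163.19° → +126.78°, shortest Δλ = -36.41° (west) — does not cross 180°.
Leg 2: +126.78° → +17.30°, shortest Δλ = -109.48° (west) — does not cross 180°.
Leg 3: +17.30° → +136.47°, shortest Δλ = 119.17° (east) — does not cross 180°.
Leg 4: +136.47° → +42.79°, shortest Δλ = -93.68° (west) — does not cross 180°.
Leg 5: +42.79° → -123.48°, shortest Δλ = -166.27° (west) — does not cross 180°.
Leg 6: -123.48° → -80.27°, shortest Δλ = 43.21° (east) — does not cross 180°.
Total crossings: 0.

0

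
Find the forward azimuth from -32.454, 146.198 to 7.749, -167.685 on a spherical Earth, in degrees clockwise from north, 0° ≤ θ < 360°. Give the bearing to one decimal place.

Δλ = -167.685 − 146.198 = -313.883°; wrapped into (−180°, 180°]: 46.117°.
θ = atan2( sin Δλ · cos φ₂ , cos φ₁ · sin φ₂ − sin φ₁ · cos φ₂ · cos Δλ )
  = atan2(0.71418, 0.48236) = 55.965° → normalised to [0°, 360°): 55.965°.

56.0°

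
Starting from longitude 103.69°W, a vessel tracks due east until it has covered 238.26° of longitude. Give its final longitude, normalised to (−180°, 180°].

134.57°E

Start at -103.69°; shift +238.26° → +134.57°.
+134.57° already lies in (−180°, 180°].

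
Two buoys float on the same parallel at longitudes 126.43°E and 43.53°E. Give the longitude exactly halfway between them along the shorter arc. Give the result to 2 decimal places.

Signed shortest Δλ from +126.43° to +43.53° is -82.90°.
Midpoint longitude = +126.43° + (-82.90°)/2 = +126.43° − 41.45° = +84.98°.

84.98°E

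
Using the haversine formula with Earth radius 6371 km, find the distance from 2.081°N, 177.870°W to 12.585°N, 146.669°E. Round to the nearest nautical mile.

2200 nmi

Δλ = 146.669 − -177.870 = 324.539°; wrapped into (−180°, 180°]: -35.461°.
Δφ = 12.585 − 2.081 = 10.504°.
a = sin²(Δφ/2) + cos φ₁ · cos φ₂ · sin²(Δλ/2) = 0.098836.
c = 2·atan2(√a, √(1−a)) = 0.63961 rad → d = 6371·c ≈ 4074.95 km ≈ 2200.30 nmi.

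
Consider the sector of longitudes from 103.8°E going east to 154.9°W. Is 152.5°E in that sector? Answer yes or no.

Band width going east from +103.8° to -154.9°: ((-154.9 − 103.8) mod 360) = 101.3°.
Offset of +152.5° east of the west edge: ((152.5 − 103.8) mod 360) = 48.7°.
48.7° ≤ 101.3° ⇒ inside.

Yes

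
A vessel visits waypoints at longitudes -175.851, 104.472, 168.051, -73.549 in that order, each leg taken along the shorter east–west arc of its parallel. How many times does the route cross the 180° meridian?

2

Leg 1: -175.851° → +104.472°, shortest Δλ = -79.677° (west) — crosses 180°.
Leg 2: +104.472° → +168.051°, shortest Δλ = 63.579° (east) — does not cross 180°.
Leg 3: +168.051° → -73.549°, shortest Δλ = 118.4° (east) — crosses 180°.
Total crossings: 2.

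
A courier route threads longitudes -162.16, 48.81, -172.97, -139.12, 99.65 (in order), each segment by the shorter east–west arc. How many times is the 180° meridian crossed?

3

Leg 1: -162.16° → +48.81°, shortest Δλ = -149.03° (west) — crosses 180°.
Leg 2: +48.81° → -172.97°, shortest Δλ = 138.22° (east) — crosses 180°.
Leg 3: -172.97° → -139.12°, shortest Δλ = 33.85° (east) — does not cross 180°.
Leg 4: -139.12° → +99.65°, shortest Δλ = -121.23° (west) — crosses 180°.
Total crossings: 3.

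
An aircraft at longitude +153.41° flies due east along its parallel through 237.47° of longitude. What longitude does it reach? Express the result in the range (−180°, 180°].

Start at +153.41°; shift +237.47° → +390.88°.
+390.88° lies outside (−180°, 180°]; subtract 360° → +30.88°.

+30.88°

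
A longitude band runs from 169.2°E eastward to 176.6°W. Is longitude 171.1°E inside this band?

Yes

Band width going east from +169.2° to -176.6°: ((-176.6 − 169.2) mod 360) = 14.2°.
Offset of +171.1° east of the west edge: ((171.1 − 169.2) mod 360) = 1.9°.
1.9° ≤ 14.2° ⇒ inside.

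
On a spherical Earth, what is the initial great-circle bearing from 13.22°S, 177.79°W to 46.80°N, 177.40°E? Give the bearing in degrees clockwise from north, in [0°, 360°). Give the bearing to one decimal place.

Δλ = 177.40 − -177.79 = 355.19°; wrapped into (−180°, 180°]: -4.81°.
θ = atan2( sin Δλ · cos φ₂ , cos φ₁ · sin φ₂ − sin φ₁ · cos φ₂ · cos Δλ )
  = atan2(-0.05740, 0.86565) = -3.794° → normalised to [0°, 360°): 356.206°.

356.2°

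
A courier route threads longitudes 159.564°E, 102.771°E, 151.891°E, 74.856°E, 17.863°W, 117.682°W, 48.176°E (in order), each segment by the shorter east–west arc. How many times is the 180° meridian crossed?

Leg 1: +159.564° → +102.771°, shortest Δλ = -56.793° (west) — does not cross 180°.
Leg 2: +102.771° → +151.891°, shortest Δλ = 49.12° (east) — does not cross 180°.
Leg 3: +151.891° → +74.856°, shortest Δλ = -77.035° (west) — does not cross 180°.
Leg 4: +74.856° → -17.863°, shortest Δλ = -92.719° (west) — does not cross 180°.
Leg 5: -17.863° → -117.682°, shortest Δλ = -99.819° (west) — does not cross 180°.
Leg 6: -117.682° → +48.176°, shortest Δλ = 165.858° (east) — does not cross 180°.
Total crossings: 0.

0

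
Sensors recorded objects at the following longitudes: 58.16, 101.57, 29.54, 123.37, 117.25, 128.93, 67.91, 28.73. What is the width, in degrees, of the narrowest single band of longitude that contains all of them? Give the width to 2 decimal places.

100.20°

Sort the longitudes: +28.73°, +29.54°, +58.16°, +67.91°, +101.57°, +117.25°, +123.37°, +128.93°.
Eastward gaps between consecutive values (wrapping around): 0.81°, 28.62°, 9.75°, 33.66°, 15.68°, 6.12°, 5.56°, 259.80°.
Largest gap = 259.80° ⇒ minimal covering band is its complement: 360° − 259.80° = 100.20°.
Band runs from +28.73° eastward to +128.93°.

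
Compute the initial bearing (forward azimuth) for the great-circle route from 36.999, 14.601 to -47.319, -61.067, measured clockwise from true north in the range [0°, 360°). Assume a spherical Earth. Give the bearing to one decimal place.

Δλ = -61.067 − 14.601 = -75.668°.
θ = atan2( sin Δλ · cos φ₂ , cos φ₁ · sin φ₂ − sin φ₁ · cos φ₂ · cos Δλ )
  = atan2(-0.65682, -0.68811) = -136.333° → normalised to [0°, 360°): 223.667°.

223.7°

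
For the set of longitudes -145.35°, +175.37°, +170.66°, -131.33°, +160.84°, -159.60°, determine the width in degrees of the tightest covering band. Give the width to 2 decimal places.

67.83°

Sort the longitudes: -159.60°, -145.35°, -131.33°, +160.84°, +170.66°, +175.37°.
Eastward gaps between consecutive values (wrapping around): 14.25°, 14.02°, 292.17°, 9.82°, 4.71°, 25.03°.
Largest gap = 292.17° ⇒ minimal covering band is its complement: 360° − 292.17° = 67.83°.
Band runs from +160.84° eastward to -131.33°, crossing the antimeridian.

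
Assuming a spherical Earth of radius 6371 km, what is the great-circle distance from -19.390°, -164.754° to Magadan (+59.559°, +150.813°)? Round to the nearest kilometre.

9657 km

Δλ = 150.813 − -164.754 = 315.567°; wrapped into (−180°, 180°]: -44.433°.
Δφ = 59.559 − -19.390 = 78.949°.
a = sin²(Δφ/2) + cos φ₁ · cos φ₂ · sin²(Δλ/2) = 0.472484.
c = 2·atan2(√a, √(1−a)) = 1.51574 rad → d = 6371·c ≈ 9656.75 km.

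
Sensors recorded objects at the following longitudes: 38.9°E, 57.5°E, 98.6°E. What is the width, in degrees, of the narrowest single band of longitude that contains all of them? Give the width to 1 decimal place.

Sort the longitudes: +38.9°, +57.5°, +98.6°.
Eastward gaps between consecutive values (wrapping around): 18.6°, 41.1°, 300.3°.
Largest gap = 300.3° ⇒ minimal covering band is its complement: 360° − 300.3° = 59.7°.
Band runs from +38.9° eastward to +98.6°.

59.7°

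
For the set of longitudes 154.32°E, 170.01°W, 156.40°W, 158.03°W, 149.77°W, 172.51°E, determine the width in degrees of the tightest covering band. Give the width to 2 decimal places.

55.91°

Sort the longitudes: -170.01°, -158.03°, -156.40°, -149.77°, +154.32°, +172.51°.
Eastward gaps between consecutive values (wrapping around): 11.98°, 1.63°, 6.63°, 304.09°, 18.19°, 17.48°.
Largest gap = 304.09° ⇒ minimal covering band is its complement: 360° − 304.09° = 55.91°.
Band runs from +154.32° eastward to -149.77°, crossing the antimeridian.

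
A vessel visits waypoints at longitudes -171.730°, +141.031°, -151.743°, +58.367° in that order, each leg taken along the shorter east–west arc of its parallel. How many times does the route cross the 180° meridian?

Leg 1: -171.730° → +141.031°, shortest Δλ = -47.239° (west) — crosses 180°.
Leg 2: +141.031° → -151.743°, shortest Δλ = 67.226° (east) — crosses 180°.
Leg 3: -151.743° → +58.367°, shortest Δλ = -149.89° (west) — crosses 180°.
Total crossings: 3.

3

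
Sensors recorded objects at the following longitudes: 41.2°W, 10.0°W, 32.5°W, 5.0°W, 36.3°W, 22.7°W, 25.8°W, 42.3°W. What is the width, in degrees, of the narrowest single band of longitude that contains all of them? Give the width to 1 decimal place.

Sort the longitudes: -42.3°, -41.2°, -36.3°, -32.5°, -25.8°, -22.7°, -10.0°, -5.0°.
Eastward gaps between consecutive values (wrapping around): 1.1°, 4.9°, 3.8°, 6.7°, 3.1°, 12.7°, 5.0°, 322.7°.
Largest gap = 322.7° ⇒ minimal covering band is its complement: 360° − 322.7° = 37.3°.
Band runs from -42.3° eastward to -5.0°.

37.3°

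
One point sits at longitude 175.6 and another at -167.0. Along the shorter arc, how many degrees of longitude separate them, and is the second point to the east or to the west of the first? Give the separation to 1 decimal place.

17.4° east

Raw difference: -167.0 − 175.6 = -342.6°.
Normalise into (−180°, 180°]: -342.6° + 360° = 17.4°.
Positive ⇒ the second point lies to the east; separation 17.4°.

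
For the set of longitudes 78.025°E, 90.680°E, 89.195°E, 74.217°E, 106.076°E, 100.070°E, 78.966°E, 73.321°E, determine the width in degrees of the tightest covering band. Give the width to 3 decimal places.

32.755°

Sort the longitudes: +73.321°, +74.217°, +78.025°, +78.966°, +89.195°, +90.680°, +100.070°, +106.076°.
Eastward gaps between consecutive values (wrapping around): 0.896°, 3.808°, 0.941°, 10.229°, 1.485°, 9.390°, 6.006°, 327.245°.
Largest gap = 327.245° ⇒ minimal covering band is its complement: 360° − 327.245° = 32.755°.
Band runs from +73.321° eastward to +106.076°.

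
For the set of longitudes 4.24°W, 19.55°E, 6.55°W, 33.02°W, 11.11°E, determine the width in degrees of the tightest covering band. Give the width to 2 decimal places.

52.57°

Sort the longitudes: -33.02°, -6.55°, -4.24°, +11.11°, +19.55°.
Eastward gaps between consecutive values (wrapping around): 26.47°, 2.31°, 15.35°, 8.44°, 307.43°.
Largest gap = 307.43° ⇒ minimal covering band is its complement: 360° − 307.43° = 52.57°.
Band runs from -33.02° eastward to +19.55°.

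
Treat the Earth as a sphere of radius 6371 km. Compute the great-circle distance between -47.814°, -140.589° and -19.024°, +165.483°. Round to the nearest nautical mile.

Δλ = 165.483 − -140.589 = 306.072°; wrapped into (−180°, 180°]: -53.928°.
Δφ = -19.024 − -47.814 = 28.790°.
a = sin²(Δφ/2) + cos φ₁ · cos φ₂ · sin²(Δλ/2) = 0.192332.
c = 2·atan2(√a, √(1−a)) = 0.90798 rad → d = 6371·c ≈ 5784.76 km ≈ 3123.52 nmi.

3124 nmi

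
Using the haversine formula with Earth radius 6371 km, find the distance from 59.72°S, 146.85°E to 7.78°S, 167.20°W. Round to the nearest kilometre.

6932 km

Δλ = -167.20 − 146.85 = -314.05°; wrapped into (−180°, 180°]: 45.95°.
Δφ = -7.78 − -59.72 = 51.94°.
a = sin²(Δφ/2) + cos φ₁ · cos φ₂ · sin²(Δλ/2) = 0.267872.
c = 2·atan2(√a, √(1−a)) = 1.08800 rad → d = 6371·c ≈ 6931.66 km.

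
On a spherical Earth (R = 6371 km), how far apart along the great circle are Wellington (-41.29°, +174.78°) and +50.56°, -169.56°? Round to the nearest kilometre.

Δλ = -169.56 − 174.78 = -344.34°; wrapped into (−180°, 180°]: 15.66°.
Δφ = 50.56 − -41.29 = 91.85°.
a = sin²(Δφ/2) + cos φ₁ · cos φ₂ · sin²(Δλ/2) = 0.525001.
c = 2·atan2(√a, √(1−a)) = 1.62082 rad → d = 6371·c ≈ 10326.23 km.

10326 km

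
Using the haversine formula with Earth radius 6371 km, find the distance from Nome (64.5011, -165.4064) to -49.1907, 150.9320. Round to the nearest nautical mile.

Δλ = 150.9320 − -165.4064 = 316.3384°; wrapped into (−180°, 180°]: -43.6616°.
Δφ = -49.1907 − 64.5011 = -113.6918°.
a = sin²(Δφ/2) + cos φ₁ · cos φ₂ · sin²(Δλ/2) = 0.739814.
c = 2·atan2(√a, √(1−a)) = 2.07103 rad → d = 6371·c ≈ 13194.52 km ≈ 7124.47 nmi.

7124 nmi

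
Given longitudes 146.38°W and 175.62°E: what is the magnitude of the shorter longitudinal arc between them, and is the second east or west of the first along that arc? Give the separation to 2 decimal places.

38.00° west

Raw difference: 175.62 − -146.38 = 322.0°.
Normalise into (−180°, 180°]: 322.0° − 360° = -38.0°.
Negative ⇒ the second point lies to the west; separation 38.00°.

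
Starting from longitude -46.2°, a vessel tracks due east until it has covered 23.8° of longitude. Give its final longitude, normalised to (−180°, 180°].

-22.4°

Start at -46.2°; shift +23.8° → -22.4°.
-22.4° already lies in (−180°, 180°].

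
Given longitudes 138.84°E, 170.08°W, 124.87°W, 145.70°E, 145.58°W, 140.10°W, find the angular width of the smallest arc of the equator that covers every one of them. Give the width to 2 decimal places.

96.29°

Sort the longitudes: -170.08°, -145.58°, -140.10°, -124.87°, +138.84°, +145.70°.
Eastward gaps between consecutive values (wrapping around): 24.50°, 5.48°, 15.23°, 263.71°, 6.86°, 44.22°.
Largest gap = 263.71° ⇒ minimal covering band is its complement: 360° − 263.71° = 96.29°.
Band runs from +138.84° eastward to -124.87°, crossing the antimeridian.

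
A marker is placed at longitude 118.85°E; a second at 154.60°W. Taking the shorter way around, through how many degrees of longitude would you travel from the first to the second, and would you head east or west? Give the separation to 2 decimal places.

86.55° east

Raw difference: -154.60 − 118.85 = -273.45°.
Normalise into (−180°, 180°]: -273.45° + 360° = 86.55°.
Positive ⇒ the second point lies to the east; separation 86.55°.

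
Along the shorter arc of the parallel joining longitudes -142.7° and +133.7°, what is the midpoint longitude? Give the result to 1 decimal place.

+175.5°

Signed shortest Δλ from -142.7° to +133.7° is -83.6°.
Midpoint longitude = -142.7° + (-83.6°)/2 = -142.7° − 41.8° = -184.5°.
Normalise into (−180°, 180°]: +175.5°.
(The naïve average (-142.7 + +133.7)/2 = -4.5° is on the wrong side of the globe.)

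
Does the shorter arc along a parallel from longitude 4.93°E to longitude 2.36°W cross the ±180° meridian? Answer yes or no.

No

Signed shortest Δλ = ((-2.36 − 4.93 + 180) mod 360) − 180 = -7.29°.
Going west by 7.29° from +4.93° reaches -2.36° without touching 180°.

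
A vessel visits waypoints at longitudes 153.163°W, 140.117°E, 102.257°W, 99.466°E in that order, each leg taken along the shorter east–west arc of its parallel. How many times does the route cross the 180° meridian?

Leg 1: -153.163° → +140.117°, shortest Δλ = -66.72° (west) — crosses 180°.
Leg 2: +140.117° → -102.257°, shortest Δλ = 117.626° (east) — crosses 180°.
Leg 3: -102.257° → +99.466°, shortest Δλ = -158.277° (west) — crosses 180°.
Total crossings: 3.

3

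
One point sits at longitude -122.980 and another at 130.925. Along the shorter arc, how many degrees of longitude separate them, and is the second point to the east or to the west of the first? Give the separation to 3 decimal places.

106.095° west

Raw difference: 130.925 − -122.980 = 253.905°.
Normalise into (−180°, 180°]: 253.905° − 360° = -106.095°.
Negative ⇒ the second point lies to the west; separation 106.095°.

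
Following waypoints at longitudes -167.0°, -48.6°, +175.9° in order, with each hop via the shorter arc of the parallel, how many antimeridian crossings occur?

Leg 1: -167.0° → -48.6°, shortest Δλ = 118.4° (east) — does not cross 180°.
Leg 2: -48.6° → +175.9°, shortest Δλ = -135.5° (west) — crosses 180°.
Total crossings: 1.

1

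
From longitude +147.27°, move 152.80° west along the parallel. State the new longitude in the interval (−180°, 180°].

-5.53°

Start at +147.27°; shift −152.80° → -5.53°.
-5.53° already lies in (−180°, 180°].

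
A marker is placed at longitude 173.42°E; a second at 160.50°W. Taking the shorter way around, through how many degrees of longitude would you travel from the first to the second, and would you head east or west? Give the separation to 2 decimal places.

26.08° east

Raw difference: -160.50 − 173.42 = -333.92°.
Normalise into (−180°, 180°]: -333.92° + 360° = 26.08°.
Positive ⇒ the second point lies to the east; separation 26.08°.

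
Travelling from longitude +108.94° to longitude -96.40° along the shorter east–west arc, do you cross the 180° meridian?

Yes

Naïve |-96.40 − 108.94| = 205.34° > 180°, so the shorter arc goes the other way round — across 180°.
Signed shortest Δλ = ((-96.40 − 108.94 + 180) mod 360) − 180 = 154.66°.
Going east by 154.66° from +108.94° passes through 180° before reaching -96.40°.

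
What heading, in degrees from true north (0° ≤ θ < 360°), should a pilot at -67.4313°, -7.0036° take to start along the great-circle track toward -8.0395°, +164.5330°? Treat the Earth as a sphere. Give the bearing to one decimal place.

171.4°

Δλ = 164.5330 − -7.0036 = 171.5366°.
θ = atan2( sin Δλ · cos φ₂ , cos φ₁ · sin φ₂ − sin φ₁ · cos φ₂ · cos Δλ )
  = atan2(0.14573, -0.95806) = 171.351° → normalised to [0°, 360°): 171.351°.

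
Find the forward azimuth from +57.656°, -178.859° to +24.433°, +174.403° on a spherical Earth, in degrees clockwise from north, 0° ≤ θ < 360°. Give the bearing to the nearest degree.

Δλ = 174.403 − -178.859 = 353.262°; wrapped into (−180°, 180°]: -6.738°.
θ = atan2( sin Δλ · cos φ₂ , cos φ₁ · sin φ₂ − sin φ₁ · cos φ₂ · cos Δλ )
  = atan2(-0.10682, -0.54259) = -168.862° → normalised to [0°, 360°): 191.138°.

191°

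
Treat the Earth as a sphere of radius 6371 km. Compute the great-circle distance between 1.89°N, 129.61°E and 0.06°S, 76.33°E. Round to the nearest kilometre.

Δλ = 76.33 − 129.61 = -53.28°.
Δφ = -0.06 − 1.89 = -1.95°.
a = sin²(Δφ/2) + cos φ₁ · cos φ₂ · sin²(Δλ/2) = 0.201228.
c = 2·atan2(√a, √(1−a)) = 0.93036 rad → d = 6371·c ≈ 5927.33 km.

5927 km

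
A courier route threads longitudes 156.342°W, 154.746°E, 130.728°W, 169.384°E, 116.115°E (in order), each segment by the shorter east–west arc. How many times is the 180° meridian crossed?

Leg 1: -156.342° → +154.746°, shortest Δλ = -48.912° (west) — crosses 180°.
Leg 2: +154.746° → -130.728°, shortest Δλ = 74.526° (east) — crosses 180°.
Leg 3: -130.728° → +169.384°, shortest Δλ = -59.888° (west) — crosses 180°.
Leg 4: +169.384° → +116.115°, shortest Δλ = -53.269° (west) — does not cross 180°.
Total crossings: 3.

3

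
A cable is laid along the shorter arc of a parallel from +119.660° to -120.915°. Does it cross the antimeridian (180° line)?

Naïve |-120.915 − 119.660| = 240.575° > 180°, so the shorter arc goes the other way round — across 180°.
Signed shortest Δλ = ((-120.915 − 119.660 + 180) mod 360) − 180 = 119.425°.
Going east by 119.425° from +119.660° passes through 180° before reaching -120.915°.

Yes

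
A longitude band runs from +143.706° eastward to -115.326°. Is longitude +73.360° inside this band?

No

Band width going east from +143.706° to -115.326°: ((-115.326 − 143.706) mod 360) = 100.968°.
Offset of +73.360° east of the west edge: ((73.360 − 143.706) mod 360) = 289.654°.
289.654° > 100.968° ⇒ outside.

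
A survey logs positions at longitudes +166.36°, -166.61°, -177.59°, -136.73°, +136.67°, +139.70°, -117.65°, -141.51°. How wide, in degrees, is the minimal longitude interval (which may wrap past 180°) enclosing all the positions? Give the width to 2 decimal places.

105.68°

Sort the longitudes: -177.59°, -166.61°, -141.51°, -136.73°, -117.65°, +136.67°, +139.70°, +166.36°.
Eastward gaps between consecutive values (wrapping around): 10.98°, 25.10°, 4.78°, 19.08°, 254.32°, 3.03°, 26.66°, 16.05°.
Largest gap = 254.32° ⇒ minimal covering band is its complement: 360° − 254.32° = 105.68°.
Band runs from +136.67° eastward to -117.65°, crossing the antimeridian.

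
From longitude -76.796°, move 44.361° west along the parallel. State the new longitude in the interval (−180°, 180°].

Start at -76.796°; shift −44.361° → -121.157°.
-121.157° already lies in (−180°, 180°].

-121.157°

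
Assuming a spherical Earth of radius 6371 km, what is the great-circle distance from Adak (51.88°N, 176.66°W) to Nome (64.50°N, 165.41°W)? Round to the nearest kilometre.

Δλ = -165.41 − -176.66 = 11.25°.
Δφ = 64.50 − 51.88 = 12.62°.
a = sin²(Δφ/2) + cos φ₁ · cos φ₂ · sin²(Δλ/2) = 0.014633.
c = 2·atan2(√a, √(1−a)) = 0.24253 rad → d = 6371·c ≈ 1545.14 km.

1545 km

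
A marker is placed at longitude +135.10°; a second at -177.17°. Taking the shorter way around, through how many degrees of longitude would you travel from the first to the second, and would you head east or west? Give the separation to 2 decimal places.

47.73° east

Raw difference: -177.17 − 135.10 = -312.27°.
Normalise into (−180°, 180°]: -312.27° + 360° = 47.73°.
Positive ⇒ the second point lies to the east; separation 47.73°.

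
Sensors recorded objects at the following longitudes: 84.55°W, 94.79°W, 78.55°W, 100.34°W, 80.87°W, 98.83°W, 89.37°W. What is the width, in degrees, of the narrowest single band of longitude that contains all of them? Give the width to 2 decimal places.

21.79°

Sort the longitudes: -100.34°, -98.83°, -94.79°, -89.37°, -84.55°, -80.87°, -78.55°.
Eastward gaps between consecutive values (wrapping around): 1.51°, 4.04°, 5.42°, 4.82°, 3.68°, 2.32°, 338.21°.
Largest gap = 338.21° ⇒ minimal covering band is its complement: 360° − 338.21° = 21.79°.
Band runs from -100.34° eastward to -78.55°.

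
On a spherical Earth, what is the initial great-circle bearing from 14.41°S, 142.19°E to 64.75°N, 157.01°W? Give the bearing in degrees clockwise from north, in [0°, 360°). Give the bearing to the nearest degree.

Δλ = -157.01 − 142.19 = -299.20°; wrapped into (−180°, 180°]: 60.80°.
θ = atan2( sin Δλ · cos φ₂ , cos φ₁ · sin φ₂ − sin φ₁ · cos φ₂ · cos Δλ )
  = atan2(0.37236, 0.92779) = 21.868° → normalised to [0°, 360°): 21.868°.

22°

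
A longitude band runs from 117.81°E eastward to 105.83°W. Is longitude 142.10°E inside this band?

Yes

Band width going east from +117.81° to -105.83°: ((-105.83 − 117.81) mod 360) = 136.36°.
Offset of +142.10° east of the west edge: ((142.10 − 117.81) mod 360) = 24.29°.
24.29° ≤ 136.36° ⇒ inside.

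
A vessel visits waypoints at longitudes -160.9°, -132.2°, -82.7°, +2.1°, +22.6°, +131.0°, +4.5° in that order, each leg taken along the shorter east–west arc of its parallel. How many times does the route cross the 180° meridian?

0

Leg 1: -160.9° → -132.2°, shortest Δλ = 28.7° (east) — does not cross 180°.
Leg 2: -132.2° → -82.7°, shortest Δλ = 49.5° (east) — does not cross 180°.
Leg 3: -82.7° → +2.1°, shortest Δλ = 84.8° (east) — does not cross 180°.
Leg 4: +2.1° → +22.6°, shortest Δλ = 20.5° (east) — does not cross 180°.
Leg 5: +22.6° → +131.0°, shortest Δλ = 108.4° (east) — does not cross 180°.
Leg 6: +131.0° → +4.5°, shortest Δλ = -126.5° (west) — does not cross 180°.
Total crossings: 0.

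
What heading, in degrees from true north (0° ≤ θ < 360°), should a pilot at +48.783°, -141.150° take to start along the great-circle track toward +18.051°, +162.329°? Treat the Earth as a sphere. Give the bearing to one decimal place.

256.5°

Δλ = 162.329 − -141.150 = 303.479°; wrapped into (−180°, 180°]: -56.521°.
θ = atan2( sin Δλ · cos φ₂ , cos φ₁ · sin φ₂ − sin φ₁ · cos φ₂ · cos Δλ )
  = atan2(-0.79304, -0.19035) = -103.497° → normalised to [0°, 360°): 256.503°.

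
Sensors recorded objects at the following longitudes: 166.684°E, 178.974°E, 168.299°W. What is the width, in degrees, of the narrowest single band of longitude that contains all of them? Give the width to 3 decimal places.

25.017°

Sort the longitudes: -168.299°, +166.684°, +178.974°.
Eastward gaps between consecutive values (wrapping around): 334.983°, 12.290°, 12.727°.
Largest gap = 334.983° ⇒ minimal covering band is its complement: 360° − 334.983° = 25.017°.
Band runs from +166.684° eastward to -168.299°, crossing the antimeridian.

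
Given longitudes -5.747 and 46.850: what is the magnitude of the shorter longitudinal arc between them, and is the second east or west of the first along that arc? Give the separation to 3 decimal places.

Raw difference: 46.850 − -5.747 = 52.597°.
Normalise into (−180°, 180°]: 52.597° stays 52.597°.
Positive ⇒ the second point lies to the east; separation 52.597°.

52.597° east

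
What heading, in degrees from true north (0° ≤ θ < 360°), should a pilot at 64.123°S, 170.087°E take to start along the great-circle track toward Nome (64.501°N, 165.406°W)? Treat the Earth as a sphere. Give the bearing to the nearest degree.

Δλ = -165.406 − 170.087 = -335.493°; wrapped into (−180°, 180°]: 24.507°.
θ = atan2( sin Δλ · cos φ₂ , cos φ₁ · sin φ₂ − sin φ₁ · cos φ₂ · cos Δλ )
  = atan2(0.17857, 0.74636) = 13.455° → normalised to [0°, 360°): 13.455°.

13°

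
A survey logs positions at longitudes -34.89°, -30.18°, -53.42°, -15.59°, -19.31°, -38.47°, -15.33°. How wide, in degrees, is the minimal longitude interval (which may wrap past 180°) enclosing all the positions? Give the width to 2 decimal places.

Sort the longitudes: -53.42°, -38.47°, -34.89°, -30.18°, -19.31°, -15.59°, -15.33°.
Eastward gaps between consecutive values (wrapping around): 14.95°, 3.58°, 4.71°, 10.87°, 3.72°, 0.26°, 321.91°.
Largest gap = 321.91° ⇒ minimal covering band is its complement: 360° − 321.91° = 38.09°.
Band runs from -53.42° eastward to -15.33°.

38.09°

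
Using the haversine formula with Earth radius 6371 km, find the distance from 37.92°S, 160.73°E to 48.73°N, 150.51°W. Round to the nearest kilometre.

10767 km

Δλ = -150.51 − 160.73 = -311.24°; wrapped into (−180°, 180°]: 48.76°.
Δφ = 48.73 − -37.92 = 86.65°.
a = sin²(Δφ/2) + cos φ₁ · cos φ₂ · sin²(Δλ/2) = 0.559445.
c = 2·atan2(√a, √(1−a)) = 1.68997 rad → d = 6371·c ≈ 10766.79 km.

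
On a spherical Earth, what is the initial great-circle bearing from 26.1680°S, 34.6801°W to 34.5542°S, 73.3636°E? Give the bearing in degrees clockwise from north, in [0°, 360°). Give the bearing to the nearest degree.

Δλ = 73.3636 − -34.6801 = 108.0437°.
θ = atan2( sin Δλ · cos φ₂ , cos φ₁ · sin φ₂ − sin φ₁ · cos φ₂ · cos Δλ )
  = atan2(0.78309, -0.62155) = 128.440° → normalised to [0°, 360°): 128.440°.

128°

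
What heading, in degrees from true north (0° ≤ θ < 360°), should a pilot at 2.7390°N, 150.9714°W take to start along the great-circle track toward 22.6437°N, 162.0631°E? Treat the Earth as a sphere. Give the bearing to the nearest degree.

Δλ = 162.0631 − -150.9714 = 313.0345°; wrapped into (−180°, 180°]: -46.9655°.
θ = atan2( sin Δλ · cos φ₂ , cos φ₁ · sin φ₂ − sin φ₁ · cos φ₂ · cos Δλ )
  = atan2(-0.67460, 0.35446) = -62.281° → normalised to [0°, 360°): 297.719°.

298°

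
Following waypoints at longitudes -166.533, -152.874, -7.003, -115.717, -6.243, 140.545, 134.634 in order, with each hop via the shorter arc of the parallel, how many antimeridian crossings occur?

Leg 1: -166.533° → -152.874°, shortest Δλ = 13.659° (east) — does not cross 180°.
Leg 2: -152.874° → -7.003°, shortest Δλ = 145.871° (east) — does not cross 180°.
Leg 3: -7.003° → -115.717°, shortest Δλ = -108.714° (west) — does not cross 180°.
Leg 4: -115.717° → -6.243°, shortest Δλ = 109.474° (east) — does not cross 180°.
Leg 5: -6.243° → +140.545°, shortest Δλ = 146.788° (east) — does not cross 180°.
Leg 6: +140.545° → +134.634°, shortest Δλ = -5.911° (west) — does not cross 180°.
Total crossings: 0.

0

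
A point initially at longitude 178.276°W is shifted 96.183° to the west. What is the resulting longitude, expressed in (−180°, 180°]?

Start at -178.276°; shift −96.183° → -274.459°.
-274.459° lies outside (−180°, 180°]; add 360° → +85.541°.

85.541°E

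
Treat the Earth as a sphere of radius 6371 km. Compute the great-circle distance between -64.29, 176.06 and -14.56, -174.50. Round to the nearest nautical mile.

Δλ = -174.50 − 176.06 = -350.56°; wrapped into (−180°, 180°]: 9.44°.
Δφ = -14.56 − -64.29 = 49.73°.
a = sin²(Δφ/2) + cos φ₁ · cos φ₂ · sin²(Δλ/2) = 0.179648.
c = 2·atan2(√a, √(1−a)) = 0.87538 rad → d = 6371·c ≈ 5577.05 km ≈ 3011.37 nmi.

3011 nmi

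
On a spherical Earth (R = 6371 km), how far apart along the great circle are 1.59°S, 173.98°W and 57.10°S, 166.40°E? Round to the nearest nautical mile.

3463 nmi

Δλ = 166.40 − -173.98 = 340.38°; wrapped into (−180°, 180°]: -19.62°.
Δφ = -57.10 − -1.59 = -55.51°.
a = sin²(Δφ/2) + cos φ₁ · cos φ₂ · sin²(Δλ/2) = 0.232631.
c = 2·atan2(√a, √(1−a)) = 1.00660 rad → d = 6371·c ≈ 6413.04 km ≈ 3462.76 nmi.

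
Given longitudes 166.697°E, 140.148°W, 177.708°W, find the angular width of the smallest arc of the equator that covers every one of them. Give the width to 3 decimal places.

Sort the longitudes: -177.708°, -140.148°, +166.697°.
Eastward gaps between consecutive values (wrapping around): 37.560°, 306.845°, 15.595°.
Largest gap = 306.845° ⇒ minimal covering band is its complement: 360° − 306.845° = 53.155°.
Band runs from +166.697° eastward to -140.148°, crossing the antimeridian.

53.155°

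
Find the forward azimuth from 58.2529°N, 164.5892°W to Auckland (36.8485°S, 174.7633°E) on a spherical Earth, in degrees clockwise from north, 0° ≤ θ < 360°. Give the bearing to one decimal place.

Δλ = 174.7633 − -164.5892 = 339.3525°; wrapped into (−180°, 180°]: -20.6475°.
θ = atan2( sin Δλ · cos φ₂ , cos φ₁ · sin φ₂ − sin φ₁ · cos φ₂ · cos Δλ )
  = atan2(-0.28217, -0.95233) = -163.496° → normalised to [0°, 360°): 196.504°.

196.5°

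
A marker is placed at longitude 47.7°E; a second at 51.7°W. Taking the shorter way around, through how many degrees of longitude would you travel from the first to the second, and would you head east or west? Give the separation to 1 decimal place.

99.4° west

Raw difference: -51.7 − 47.7 = -99.4°.
Normalise into (−180°, 180°]: -99.4° stays -99.4°.
Negative ⇒ the second point lies to the west; separation 99.4°.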